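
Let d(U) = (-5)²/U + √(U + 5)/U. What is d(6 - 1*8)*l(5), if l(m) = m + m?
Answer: -125 - 5*√3 ≈ -133.66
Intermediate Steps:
l(m) = 2*m
d(U) = 25/U + √(5 + U)/U
d(6 - 1*8)*l(5) = ((25 + √(5 + (6 - 1*8)))/(6 - 1*8))*(2*5) = ((25 + √(5 + (6 - 8)))/(6 - 8))*10 = ((25 + √(5 - 2))/(-2))*10 = -(25 + √3)/2*10 = (-25/2 - √3/2)*10 = -125 - 5*√3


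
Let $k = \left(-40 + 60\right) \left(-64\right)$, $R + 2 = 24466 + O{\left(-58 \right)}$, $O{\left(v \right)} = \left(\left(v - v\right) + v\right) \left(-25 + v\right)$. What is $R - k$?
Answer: $30558$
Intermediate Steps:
$O{\left(v \right)} = v \left(-25 + v\right)$ ($O{\left(v \right)} = \left(0 + v\right) \left(-25 + v\right) = v \left(-25 + v\right)$)
$R = 29278$ ($R = -2 + \left(24466 - 58 \left(-25 - 58\right)\right) = -2 + \left(24466 - -4814\right) = -2 + \left(24466 + 4814\right) = -2 + 29280 = 29278$)
$k = -1280$ ($k = 20 \left(-64\right) = -1280$)
$R - k = 29278 - -1280 = 29278 + 1280 = 30558$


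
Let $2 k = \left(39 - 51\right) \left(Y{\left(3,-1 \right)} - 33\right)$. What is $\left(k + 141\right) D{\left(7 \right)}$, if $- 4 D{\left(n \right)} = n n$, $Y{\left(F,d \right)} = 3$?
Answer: $- \frac{15729}{4} \approx -3932.3$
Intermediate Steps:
$D{\left(n \right)} = - \frac{n^{2}}{4}$ ($D{\left(n \right)} = - \frac{n n}{4} = - \frac{n^{2}}{4}$)
$k = 180$ ($k = \frac{\left(39 - 51\right) \left(3 - 33\right)}{2} = \frac{\left(-12\right) \left(-30\right)}{2} = \frac{1}{2} \cdot 360 = 180$)
$\left(k + 141\right) D{\left(7 \right)} = \left(180 + 141\right) \left(- \frac{7^{2}}{4}\right) = 321 \left(\left(- \frac{1}{4}\right) 49\right) = 321 \left(- \frac{49}{4}\right) = - \frac{15729}{4}$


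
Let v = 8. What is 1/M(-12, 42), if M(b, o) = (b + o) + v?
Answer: 1/38 ≈ 0.026316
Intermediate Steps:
M(b, o) = 8 + b + o (M(b, o) = (b + o) + 8 = 8 + b + o)
1/M(-12, 42) = 1/(8 - 12 + 42) = 1/38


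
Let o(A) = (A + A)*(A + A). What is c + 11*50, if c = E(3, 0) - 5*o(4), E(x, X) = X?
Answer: 230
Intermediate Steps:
o(A) = 4*A² (o(A) = (2*A)*(2*A) = 4*A²)
c = -320 (c = 0 - 20*4² = 0 - 20*16 = 0 - 5*64 = 0 - 320 = -320)
c + 11*50 = -320 + 11*50 = -320 + 550 = 230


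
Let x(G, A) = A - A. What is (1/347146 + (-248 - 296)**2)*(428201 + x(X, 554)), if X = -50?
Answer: 43990372757926057/347146 ≈ 1.2672e+11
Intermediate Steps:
x(G, A) = 0
(1/347146 + (-248 - 296)**2)*(428201 + x(X, 554)) = (1/347146 + (-248 - 296)**2)*(428201 + 0) = (1/347146 + (-544)**2)*428201 = (1/347146 + 295936)*428201 = (102732998657/347146)*428201 = 43990372757926057/347146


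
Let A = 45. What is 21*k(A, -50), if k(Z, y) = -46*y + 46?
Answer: 49266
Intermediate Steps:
k(Z, y) = 46 - 46*y
21*k(A, -50) = 21*(46 - 46*(-50)) = 21*(46 + 2300) = 21*2346 = 49266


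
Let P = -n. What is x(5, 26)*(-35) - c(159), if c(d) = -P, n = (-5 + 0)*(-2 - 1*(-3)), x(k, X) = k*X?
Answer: -4545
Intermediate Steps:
x(k, X) = X*k
n = -5 (n = -5*(-2 + 3) = -5*1 = -5)
P = 5 (P = -1*(-5) = 5)
c(d) = -5 (c(d) = -1*5 = -5)
x(5, 26)*(-35) - c(159) = (26*5)*(-35) - 1*(-5) = 130*(-35) + 5 = -4550 + 5 = -4545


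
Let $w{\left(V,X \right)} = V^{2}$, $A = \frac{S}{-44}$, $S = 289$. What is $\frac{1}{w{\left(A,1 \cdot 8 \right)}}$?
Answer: $\frac{1936}{83521} \approx 0.02318$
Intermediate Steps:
$A = - \frac{289}{44}$ ($A = \frac{289}{-44} = 289 \left(- \frac{1}{44}\right) = - \frac{289}{44} \approx -6.5682$)
$\frac{1}{w{\left(A,1 \cdot 8 \right)}} = \frac{1}{\left(- \frac{289}{44}\right)^{2}} = \frac{1}{\frac{83521}{1936}} = \frac{1936}{83521}$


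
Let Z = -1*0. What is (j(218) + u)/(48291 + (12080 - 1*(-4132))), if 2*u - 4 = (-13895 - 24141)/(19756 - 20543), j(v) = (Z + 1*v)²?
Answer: 37421980/50763861 ≈ 0.73718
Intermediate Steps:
Z = 0
j(v) = v² (j(v) = (0 + 1*v)² = (0 + v)² = v²)
u = 20592/787 (u = 2 + ((-13895 - 24141)/(19756 - 20543))/2 = 2 + (-38036/(-787))/2 = 2 + (-38036*(-1/787))/2 = 2 + (½)*(38036/787) = 2 + 19018/787 = 20592/787 ≈ 26.165)
(j(218) + u)/(48291 + (12080 - 1*(-4132))) = (218² + 20592/787)/(48291 + (12080 - 1*(-4132))) = (47524 + 20592/787)/(48291 + (12080 + 4132)) = 37421980/(787*(48291 + 16212)) = (37421980/787)/64503 = (37421980/787)*(1/64503) = 37421980/50763861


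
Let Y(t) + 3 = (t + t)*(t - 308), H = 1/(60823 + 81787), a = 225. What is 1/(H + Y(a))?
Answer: -142610/5326911329 ≈ -2.6772e-5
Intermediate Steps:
H = 1/142610 ≈ 7.0121e-6
Y(t) = -3 + 2*t*(-308 + t) (Y(t) = -3 + (t + t)*(t - 308) = -3 + (2*t)*(-308 + t) = -3 + 2*t*(-308 + t))
1/(H + Y(a)) = 1/(1/142610 + (-3 - 616*225 + 2*225²)) = 1/(1/142610 + (-3 - 138600 + 2*50625)) = 1/(1/142610 + (-3 - 138600 + 101250)) = 1/(1/142610 - 37353) = 1/(-5326911329/142610) = -142610/5326911329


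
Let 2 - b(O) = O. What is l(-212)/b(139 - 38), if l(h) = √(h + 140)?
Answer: -2*I*√2/33 ≈ -0.08571*I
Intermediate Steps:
l(h) = √(140 + h)
b(O) = 2 - O
l(-212)/b(139 - 38) = √(140 - 212)/(2 - (139 - 38)) = √(-72)/(2 - 1*101) = (6*I*√2)/(2 - 101) = (6*I*√2)/(-99) = (6*I*√2)*(-1/99) = -2*I*√2/33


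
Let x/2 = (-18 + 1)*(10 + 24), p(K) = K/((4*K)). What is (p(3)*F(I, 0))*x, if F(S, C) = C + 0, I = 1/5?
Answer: 0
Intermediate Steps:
I = ⅕ ≈ 0.20000
p(K) = ¼ (p(K) = K*(1/(4*K)) = ¼)
F(S, C) = C
x = -1156 (x = 2*((-18 + 1)*(10 + 24)) = 2*(-17*34) = 2*(-578) = -1156)
(p(3)*F(I, 0))*x = ((¼)*0)*(-1156) = 0*(-1156) = 0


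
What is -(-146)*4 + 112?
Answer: 696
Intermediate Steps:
-(-146)*4 + 112 = -146*(-4) + 112 = 584 + 112 = 696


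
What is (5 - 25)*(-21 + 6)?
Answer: 300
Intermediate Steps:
(5 - 25)*(-21 + 6) = -20*(-15) = 300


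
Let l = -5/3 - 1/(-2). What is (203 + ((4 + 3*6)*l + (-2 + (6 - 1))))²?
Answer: 292681/9 ≈ 32520.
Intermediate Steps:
l = -7/6 (l = -5*⅓ - 1*(-½) = -5/3 + ½ = -7/6 ≈ -1.1667)
(203 + ((4 + 3*6)*l + (-2 + (6 - 1))))² = (203 + ((4 + 3*6)*(-7/6) + (-2 + (6 - 1))))² = (203 + ((4 + 18)*(-7/6) + (-2 + 5)))² = (203 + (22*(-7/6) + 3))² = (203 + (-77/3 + 3))² = (203 - 68/3)² = (541/3)² = 292681/9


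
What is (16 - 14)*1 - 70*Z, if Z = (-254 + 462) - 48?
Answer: -11198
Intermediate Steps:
Z = 160 (Z = 208 - 48 = 160)
(16 - 14)*1 - 70*Z = (16 - 14)*1 - 70*160 = 2*1 - 11200 = 2 - 11200 = -11198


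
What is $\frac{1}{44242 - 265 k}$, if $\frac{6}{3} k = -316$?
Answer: $\frac{1}{86112} \approx 1.1613 \cdot 10^{-5}$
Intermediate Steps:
$k = -158$ ($k = \frac{1}{2} \left(-316\right) = -158$)
$\frac{1}{44242 - 265 k} = \frac{1}{44242 - -41870} = \frac{1}{44242 + 41870} = \frac{1}{86112}$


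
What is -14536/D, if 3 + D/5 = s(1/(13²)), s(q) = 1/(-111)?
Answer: 806748/835 ≈ 966.17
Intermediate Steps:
s(q) = -1/111
D = -1670/111 (D = -15 + 5*(-1/111) = -15 - 5/111 = -1670/111 ≈ -15.045)
-14536/D = -14536/(-1670/111) = -14536*(-111/1670) = 806748/835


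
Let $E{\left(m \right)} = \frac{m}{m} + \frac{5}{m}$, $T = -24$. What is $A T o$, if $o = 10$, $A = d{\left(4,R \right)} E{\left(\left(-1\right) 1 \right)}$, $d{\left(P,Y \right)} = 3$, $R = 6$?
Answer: $2880$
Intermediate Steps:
$E{\left(m \right)} = 1 + \frac{5}{m}$
$A = -12$ ($A = 3 \frac{5 - 1}{\left(-1\right) 1} = 3 \frac{5 - 1}{-1} = 3 \left(\left(-1\right) 4\right) = 3 \left(-4\right) = -12$)
$A T o = \left(-12\right) \left(-24\right) 10 = 288 \cdot 10 = 2880$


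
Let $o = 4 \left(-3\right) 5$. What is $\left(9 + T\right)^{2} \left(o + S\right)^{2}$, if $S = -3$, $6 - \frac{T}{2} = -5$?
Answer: $3814209$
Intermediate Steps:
$T = 22$ ($T = 12 - -10 = 12 + 10 = 22$)
$o = -60$ ($o = \left(-12\right) 5 = -60$)
$\left(9 + T\right)^{2} \left(o + S\right)^{2} = \left(9 + 22\right)^{2} \left(-60 - 3\right)^{2} = 31^{2} \left(-63\right)^{2} = 961 \cdot 3969 = 3814209$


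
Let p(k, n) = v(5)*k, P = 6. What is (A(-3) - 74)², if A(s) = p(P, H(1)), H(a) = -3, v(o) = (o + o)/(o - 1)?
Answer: 3481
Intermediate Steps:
v(o) = 2*o/(-1 + o) (v(o) = (2*o)/(-1 + o) = 2*o/(-1 + o))
p(k, n) = 5*k/2 (p(k, n) = (2*5/(-1 + 5))*k = (2*5/4)*k = (2*5*(¼))*k = 5*k/2)
A(s) = 15 (A(s) = (5/2)*6 = 15)
(A(-3) - 74)² = (15 - 74)² = (-59)² = 3481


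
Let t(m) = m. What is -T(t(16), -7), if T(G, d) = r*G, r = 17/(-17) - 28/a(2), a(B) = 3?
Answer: 496/3 ≈ 165.33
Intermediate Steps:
r = -31/3 (r = 17/(-17) - 28/3 = 17*(-1/17) - 28*⅓ = -1 - 28/3 = -31/3 ≈ -10.333)
T(G, d) = -31*G/3
-T(t(16), -7) = -(-31)*16/3 = -1*(-496/3) = 496/3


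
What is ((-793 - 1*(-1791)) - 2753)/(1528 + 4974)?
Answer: -1755/6502 ≈ -0.26992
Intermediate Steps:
((-793 - 1*(-1791)) - 2753)/(1528 + 4974) = ((-793 + 1791) - 2753)/6502 = (998 - 2753)*(1/6502) = -1755*1/6502 = -1755/6502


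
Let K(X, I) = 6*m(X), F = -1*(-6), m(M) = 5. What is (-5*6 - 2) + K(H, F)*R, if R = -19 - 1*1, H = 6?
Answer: -632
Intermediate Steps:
F = 6
R = -20 (R = -19 - 1 = -20)
K(X, I) = 30 (K(X, I) = 6*5 = 30)
(-5*6 - 2) + K(H, F)*R = (-5*6 - 2) + 30*(-20) = (-30 - 2) - 600 = -32 - 600 = -632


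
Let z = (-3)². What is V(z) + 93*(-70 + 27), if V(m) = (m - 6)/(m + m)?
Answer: -23993/6 ≈ -3998.8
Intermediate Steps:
z = 9
V(m) = (-6 + m)/(2*m) (V(m) = (-6 + m)/((2*m)) = (-6 + m)*(1/(2*m)) = (-6 + m)/(2*m))
V(z) + 93*(-70 + 27) = (½)*(-6 + 9)/9 + 93*(-70 + 27) = (½)*(⅑)*3 + 93*(-43) = ⅙ - 3999 = -23993/6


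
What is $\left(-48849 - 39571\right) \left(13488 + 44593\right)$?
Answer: $-5135522020$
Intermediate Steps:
$\left(-48849 - 39571\right) \left(13488 + 44593\right) = \left(-88420\right) 58081 = -5135522020$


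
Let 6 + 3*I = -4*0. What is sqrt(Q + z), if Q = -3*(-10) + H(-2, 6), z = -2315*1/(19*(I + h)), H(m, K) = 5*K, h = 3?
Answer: 5*I*sqrt(893)/19 ≈ 7.864*I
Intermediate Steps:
I = -2 (I = -2 + (-4*0)/3 = -2 + (1/3)*0 = -2 + 0 = -2)
z = -2315/19 (z = -2315*1/(19*(-2 + 3)) = -2315/(1*19) = -2315/19 ≈ -121.84)
Q = 60 (Q = -3*(-10) + 5*6 = 30 + 30 = 60)
sqrt(Q + z) = sqrt(60 - 2315/19) = sqrt(-1175/19) = 5*I*sqrt(893)/19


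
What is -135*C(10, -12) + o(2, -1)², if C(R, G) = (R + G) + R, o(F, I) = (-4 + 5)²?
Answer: -1079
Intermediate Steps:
o(F, I) = 1 (o(F, I) = 1² = 1)
C(R, G) = G + 2*R (C(R, G) = (G + R) + R = G + 2*R)
-135*C(10, -12) + o(2, -1)² = -135*(-12 + 2*10) + 1² = -135*(-12 + 20) + 1 = -135*8 + 1 = -1080 + 1 = -1079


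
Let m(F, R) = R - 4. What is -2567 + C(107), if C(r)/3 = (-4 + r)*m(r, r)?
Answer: 29260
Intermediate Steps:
m(F, R) = -4 + R
C(r) = 3*(-4 + r)² (C(r) = 3*((-4 + r)*(-4 + r)) = 3*(-4 + r)²)
-2567 + C(107) = -2567 + 3*(-4 + 107)² = -2567 + 3*103² = -2567 + 3*10609 = -2567 + 31827 = 29260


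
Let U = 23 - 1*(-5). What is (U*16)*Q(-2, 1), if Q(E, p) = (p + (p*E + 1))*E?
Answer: 0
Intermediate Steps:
U = 28 (U = 23 + 5 = 28)
Q(E, p) = E*(1 + p + E*p) (Q(E, p) = (p + (E*p + 1))*E = (p + (1 + E*p))*E = (1 + p + E*p)*E = E*(1 + p + E*p))
(U*16)*Q(-2, 1) = (28*16)*(-2*(1 + 1 - 2*1)) = 448*(-2*(1 + 1 - 2)) = 448*(-2*0) = 448*0 = 0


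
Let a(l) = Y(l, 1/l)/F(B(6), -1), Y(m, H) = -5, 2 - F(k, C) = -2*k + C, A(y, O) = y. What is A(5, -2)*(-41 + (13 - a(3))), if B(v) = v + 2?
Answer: -2635/19 ≈ -138.68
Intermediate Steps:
B(v) = 2 + v
F(k, C) = 2 - C + 2*k (F(k, C) = 2 - (-2*k + C) = 2 - (C - 2*k) = 2 + (-C + 2*k) = 2 - C + 2*k)
a(l) = -5/19 (a(l) = -5/(2 - 1*(-1) + 2*(2 + 6)) = -5/(2 + 1 + 2*8) = -5/(2 + 1 + 16) = -5/19)
A(5, -2)*(-41 + (13 - a(3))) = 5*(-41 + (13 - 1*(-5/19))) = 5*(-41 + (13 + 5/19)) = 5*(-41 + 252/19) = 5*(-527/19) = -2635/19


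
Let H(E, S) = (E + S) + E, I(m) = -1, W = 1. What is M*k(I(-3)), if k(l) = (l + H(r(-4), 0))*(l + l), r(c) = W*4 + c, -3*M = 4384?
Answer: -8768/3 ≈ -2922.7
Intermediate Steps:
M = -4384/3 (M = -⅓*4384 = -4384/3 ≈ -1461.3)
r(c) = 4 + c (r(c) = 1*4 + c = 4 + c)
H(E, S) = S + 2*E
k(l) = 2*l² (k(l) = (l + (0 + 2*(4 - 4)))*(l + l) = (l + (0 + 2*0))*(2*l) = (l + (0 + 0))*(2*l) = (l + 0)*(2*l) = l*(2*l) = 2*l²)
M*k(I(-3)) = -8768*(-1)²/3 = -8768/3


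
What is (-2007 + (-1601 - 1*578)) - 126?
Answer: -4312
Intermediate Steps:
(-2007 + (-1601 - 1*578)) - 126 = (-2007 + (-1601 - 578)) - 126 = (-2007 - 2179) - 126 = -4186 - 126 = -4312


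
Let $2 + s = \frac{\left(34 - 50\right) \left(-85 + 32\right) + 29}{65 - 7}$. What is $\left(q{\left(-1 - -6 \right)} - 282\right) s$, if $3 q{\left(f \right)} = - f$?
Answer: $- \frac{647611}{174} \approx -3721.9$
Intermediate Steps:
$s = \frac{761}{58}$ ($s = -2 + \frac{\left(34 - 50\right) \left(-85 + 32\right) + 29}{65 - 7} = -2 + \frac{\left(-16\right) \left(-53\right) + 29}{58} = -2 + \left(848 + 29\right) \frac{1}{58} = -2 + 877 \cdot \frac{1}{58} = -2 + \frac{877}{58} = \frac{761}{58} \approx 13.121$)
$q{\left(f \right)} = - \frac{f}{3}$ ($q{\left(f \right)} = \frac{\left(-1\right) f}{3} = - \frac{f}{3}$)
$\left(q{\left(-1 - -6 \right)} - 282\right) s = \left(- \frac{-1 - -6}{3} - 282\right) \frac{761}{58} = \left(- \frac{-1 + 6}{3} - 282\right) \frac{761}{58} = \left(\left(- \frac{1}{3}\right) 5 - 282\right) \frac{761}{58} = \left(- \frac{5}{3} - 282\right) \frac{761}{58} = \left(- \frac{851}{3}\right) \frac{761}{58} = - \frac{647611}{174}$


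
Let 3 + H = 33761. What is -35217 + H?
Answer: -1459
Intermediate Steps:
H = 33758 (H = -3 + 33761 = 33758)
-35217 + H = -35217 + 33758 = -1459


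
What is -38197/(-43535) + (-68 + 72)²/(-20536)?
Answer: 97964629/111754345 ≈ 0.87661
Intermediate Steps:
-38197/(-43535) + (-68 + 72)²/(-20536) = -38197*(-1/43535) + 4²*(-1/20536) = 38197/43535 + 16*(-1/20536) = 38197/43535 - 2/2567 = 97964629/111754345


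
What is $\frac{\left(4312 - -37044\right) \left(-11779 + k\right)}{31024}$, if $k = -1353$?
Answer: $- \frac{4848991}{277} \approx -17505.0$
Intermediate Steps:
$\frac{\left(4312 - -37044\right) \left(-11779 + k\right)}{31024} = \frac{\left(4312 - -37044\right) \left(-11779 - 1353\right)}{31024} = \left(4312 + 37044\right) \left(-13132\right) \frac{1}{31024} = 41356 \left(-13132\right) \frac{1}{31024} = \left(-543086992\right) \frac{1}{31024} = - \frac{4848991}{277}$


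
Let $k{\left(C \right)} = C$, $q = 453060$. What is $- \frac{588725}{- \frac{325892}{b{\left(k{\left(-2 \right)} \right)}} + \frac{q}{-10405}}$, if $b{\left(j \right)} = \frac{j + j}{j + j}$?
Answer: $\frac{1225136725}{678271864} \approx 1.8063$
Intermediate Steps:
$b{\left(j \right)} = 1$ ($b{\left(j \right)} = \frac{2 j}{2 j} = 2 j \frac{1}{2 j} = 1$)
$- \frac{588725}{- \frac{325892}{b{\left(k{\left(-2 \right)} \right)}} + \frac{q}{-10405}} = - \frac{588725}{- \frac{325892}{1} + \frac{453060}{-10405}} = - \frac{588725}{\left(-325892\right) 1 + 453060 \left(- \frac{1}{10405}\right)} = - \frac{588725}{-325892 - \frac{90612}{2081}} = - \frac{588725}{- \frac{678271864}{2081}} = \left(-588725\right) \left(- \frac{2081}{678271864}\right) = \frac{1225136725}{678271864}$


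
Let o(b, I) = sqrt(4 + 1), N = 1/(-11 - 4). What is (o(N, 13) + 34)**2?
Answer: (34 + sqrt(5))**2 ≈ 1313.1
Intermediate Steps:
N = -1/15 (N = 1/(-15) = -1/15 ≈ -0.066667)
o(b, I) = sqrt(5)
(o(N, 13) + 34)**2 = (sqrt(5) + 34)**2 = (34 + sqrt(5))**2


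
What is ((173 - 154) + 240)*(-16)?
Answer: -4144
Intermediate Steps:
((173 - 154) + 240)*(-16) = (19 + 240)*(-16) = 259*(-16) = -4144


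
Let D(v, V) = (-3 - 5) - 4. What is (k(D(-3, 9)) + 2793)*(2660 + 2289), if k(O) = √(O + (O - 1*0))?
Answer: 13822557 + 9898*I*√6 ≈ 1.3823e+7 + 24245.0*I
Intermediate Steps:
D(v, V) = -12 (D(v, V) = -8 - 4 = -12)
k(O) = √2*√O (k(O) = √(O + (O + 0)) = √(O + O) = √(2*O) = √2*√O)
(k(D(-3, 9)) + 2793)*(2660 + 2289) = (√2*√(-12) + 2793)*(2660 + 2289) = (√2*(2*I*√3) + 2793)*4949 = (2*I*√6 + 2793)*4949 = (2793 + 2*I*√6)*4949 = 13822557 + 9898*I*√6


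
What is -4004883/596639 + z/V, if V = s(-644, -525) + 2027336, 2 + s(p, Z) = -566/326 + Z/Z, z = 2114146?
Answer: -558914821312202/98581266431379 ≈ -5.6696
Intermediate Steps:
s(p, Z) = -446/163 (s(p, Z) = -2 + (-566/326 + Z/Z) = -2 + (-566*1/326 + 1) = -2 + (-283/163 + 1) = -2 - 120/163 = -446/163)
V = 330455322/163 (V = -446/163 + 2027336 = 330455322/163 ≈ 2.0273e+6)
-4004883/596639 + z/V = -4004883/596639 + 2114146/(330455322/163) = -4004883*1/596639 + 2114146*(163/330455322) = -4004883/596639 + 172302899/165227661 = -558914821312202/98581266431379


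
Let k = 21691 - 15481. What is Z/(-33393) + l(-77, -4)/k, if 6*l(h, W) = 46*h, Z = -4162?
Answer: 266653/9016110 ≈ 0.029575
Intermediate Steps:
k = 6210
l(h, W) = 23*h/3 (l(h, W) = (46*h)/6 = 23*h/3)
Z/(-33393) + l(-77, -4)/k = -4162/(-33393) + ((23/3)*(-77))/6210 = -4162*(-1/33393) - 1771/3*1/6210 = 4162/33393 - 77/810 = 266653/9016110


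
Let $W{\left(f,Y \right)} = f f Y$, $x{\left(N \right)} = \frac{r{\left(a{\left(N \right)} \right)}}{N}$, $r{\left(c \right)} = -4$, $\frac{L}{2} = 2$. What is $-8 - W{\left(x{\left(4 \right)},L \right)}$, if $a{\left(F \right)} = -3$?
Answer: $-12$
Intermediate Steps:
$L = 4$ ($L = 2 \cdot 2 = 4$)
$x{\left(N \right)} = - \frac{4}{N}$
$W{\left(f,Y \right)} = Y f^{2}$ ($W{\left(f,Y \right)} = f^{2} Y = Y f^{2}$)
$-8 - W{\left(x{\left(4 \right)},L \right)} = -8 - 4 \left(- \frac{4}{4}\right)^{2} = -8 - 4 \left(\left(-4\right) \frac{1}{4}\right)^{2} = -8 - 4 \left(-1\right)^{2} = -8 - 4 \cdot 1 = -8 - 4 = -12$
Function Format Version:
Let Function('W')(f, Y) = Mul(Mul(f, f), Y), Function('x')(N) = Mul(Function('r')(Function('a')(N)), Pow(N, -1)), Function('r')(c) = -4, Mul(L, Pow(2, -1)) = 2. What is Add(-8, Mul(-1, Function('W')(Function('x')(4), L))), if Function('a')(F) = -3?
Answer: -12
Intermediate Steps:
L = 4 (L = Mul(2, 2) = 4)
Function('x')(N) = Mul(-4, Pow(N, -1))
Function('W')(f, Y) = Mul(Y, Pow(f, 2)) (Function('W')(f, Y) = Mul(Pow(f, 2), Y) = Mul(Y, Pow(f, 2)))
Add(-8, Mul(-1, Function('W')(Function('x')(4), L))) = Add(-8, Mul(-1, Mul(4, Pow(Mul(-4, Pow(4, -1)), 2)))) = Add(-8, Mul(-1, Mul(4, Pow(Mul(-4, Rational(1, 4)), 2)))) = Add(-8, Mul(-1, Mul(4, Pow(-1, 2)))) = Add(-8, Mul(-1, Mul(4, 1))) = Add(-8, Mul(-1, 4)) = Add(-8, -4) = -12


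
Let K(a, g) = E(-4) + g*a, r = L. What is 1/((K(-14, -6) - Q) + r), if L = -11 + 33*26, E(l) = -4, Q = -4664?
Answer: 1/5591 ≈ 0.00017886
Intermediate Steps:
L = 847 (L = -11 + 858 = 847)
r = 847
K(a, g) = -4 + a*g (K(a, g) = -4 + g*a = -4 + a*g)
1/((K(-14, -6) - Q) + r) = 1/(((-4 - 14*(-6)) - 1*(-4664)) + 847) = 1/(((-4 + 84) + 4664) + 847) = 1/((80 + 4664) + 847) = 1/(4744 + 847) = 1/5591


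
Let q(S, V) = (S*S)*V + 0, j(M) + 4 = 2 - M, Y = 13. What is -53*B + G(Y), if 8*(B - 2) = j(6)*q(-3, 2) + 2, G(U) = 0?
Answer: 3339/4 ≈ 834.75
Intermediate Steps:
j(M) = -2 - M (j(M) = -4 + (2 - M) = -2 - M)
q(S, V) = V*S² (q(S, V) = S²*V + 0 = V*S² + 0 = V*S²)
B = -63/4 (B = 2 + ((-2 - 1*6)*(2*(-3)²) + 2)/8 = 2 + ((-2 - 6)*(2*9) + 2)/8 = 2 + (-8*18 + 2)/8 = 2 + (-144 + 2)/8 = 2 + (⅛)*(-142) = 2 - 71/4 = -63/4 ≈ -15.750)
-53*B + G(Y) = -53*(-63/4) + 0 = 3339/4 + 0 = 3339/4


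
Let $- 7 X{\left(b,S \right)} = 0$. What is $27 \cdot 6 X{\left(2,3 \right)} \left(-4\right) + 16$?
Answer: $16$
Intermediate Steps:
$X{\left(b,S \right)} = 0$ ($X{\left(b,S \right)} = \left(- \frac{1}{7}\right) 0 = 0$)
$27 \cdot 6 X{\left(2,3 \right)} \left(-4\right) + 16 = 27 \cdot 6 \cdot 0 \left(-4\right) + 16 = 27 \cdot 0 \left(-4\right) + 16 = 27 \cdot 0 + 16 = 0 + 16 = 16$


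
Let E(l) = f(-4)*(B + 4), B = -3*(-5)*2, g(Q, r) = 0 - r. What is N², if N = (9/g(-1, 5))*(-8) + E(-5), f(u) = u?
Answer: 369664/25 ≈ 14787.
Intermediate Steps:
g(Q, r) = -r
B = 30 (B = 15*2 = 30)
E(l) = -136 (E(l) = -4*(30 + 4) = -4*34 = -136)
N = -608/5 (N = (9/((-1*5)))*(-8) - 136 = (9/(-5))*(-8) - 136 = (9*(-⅕))*(-8) - 136 = -9/5*(-8) - 136 = 72/5 - 136 = -608/5 ≈ -121.60)
N² = (-608/5)² = 369664/25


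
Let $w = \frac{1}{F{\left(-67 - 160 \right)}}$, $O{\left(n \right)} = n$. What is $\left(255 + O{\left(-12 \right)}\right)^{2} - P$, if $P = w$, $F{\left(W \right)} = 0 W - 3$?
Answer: $\frac{177148}{3} \approx 59049.0$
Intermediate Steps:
$F{\left(W \right)} = -3$ ($F{\left(W \right)} = 0 - 3 = -3$)
$w = - \frac{1}{3}$ ($w = \frac{1}{-3} = - \frac{1}{3} \approx -0.33333$)
$P = - \frac{1}{3} \approx -0.33333$
$\left(255 + O{\left(-12 \right)}\right)^{2} - P = \left(255 - 12\right)^{2} - - \frac{1}{3} = 243^{2} + \frac{1}{3} = 59049 + \frac{1}{3} = \frac{177148}{3}$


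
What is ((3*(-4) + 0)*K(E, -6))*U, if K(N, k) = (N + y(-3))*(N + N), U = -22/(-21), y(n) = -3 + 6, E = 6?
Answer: -9504/7 ≈ -1357.7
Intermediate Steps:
y(n) = 3
U = 22/21 (U = -22*(-1/21) = 22/21 ≈ 1.0476)
K(N, k) = 2*N*(3 + N) (K(N, k) = (N + 3)*(N + N) = (3 + N)*(2*N) = 2*N*(3 + N))
((3*(-4) + 0)*K(E, -6))*U = ((3*(-4) + 0)*(2*6*(3 + 6)))*(22/21) = ((-12 + 0)*(2*6*9))*(22/21) = -12*108*(22/21) = -1296*22/21 = -9504/7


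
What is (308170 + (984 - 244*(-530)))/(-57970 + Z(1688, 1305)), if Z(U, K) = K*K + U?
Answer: 438474/1646743 ≈ 0.26627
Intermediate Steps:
Z(U, K) = U + K² (Z(U, K) = K² + U = U + K²)
(308170 + (984 - 244*(-530)))/(-57970 + Z(1688, 1305)) = (308170 + (984 - 244*(-530)))/(-57970 + (1688 + 1305²)) = (308170 + (984 + 129320))/(-57970 + (1688 + 1703025)) = (308170 + 130304)/(-57970 + 1704713) = 438474/1646743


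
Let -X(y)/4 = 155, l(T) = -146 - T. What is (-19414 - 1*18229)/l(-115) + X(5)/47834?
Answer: 900298021/741427 ≈ 1214.3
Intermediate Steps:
X(y) = -620 (X(y) = -4*155 = -620)
(-19414 - 1*18229)/l(-115) + X(5)/47834 = (-19414 - 1*18229)/(-146 - 1*(-115)) - 620/47834 = (-19414 - 18229)/(-146 + 115) - 620*1/47834 = -37643/(-31) - 310/23917 = -37643*(-1/31) - 310/23917 = 37643/31 - 310/23917 = 900298021/741427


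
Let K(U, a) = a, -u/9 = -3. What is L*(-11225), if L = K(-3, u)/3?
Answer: -101025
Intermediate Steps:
u = 27 (u = -9*(-3) = 27)
L = 9 (L = 27/3 = 27*(⅓) = 9)
L*(-11225) = 9*(-11225) = -101025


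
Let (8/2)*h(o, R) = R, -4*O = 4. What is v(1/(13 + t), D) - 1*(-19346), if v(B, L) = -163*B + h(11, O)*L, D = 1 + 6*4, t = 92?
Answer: 8122043/420 ≈ 19338.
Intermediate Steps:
O = -1 (O = -¼*4 = -1)
h(o, R) = R/4
D = 25 (D = 1 + 24 = 25)
v(B, L) = -163*B - L/4 (v(B, L) = -163*B + ((¼)*(-1))*L = -163*B - L/4)
v(1/(13 + t), D) - 1*(-19346) = (-163/(13 + 92) - ¼*25) - 1*(-19346) = (-163/105 - 25/4) + 19346 = -3277/420 + 19346 = 8122043/420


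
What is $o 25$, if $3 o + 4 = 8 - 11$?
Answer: $- \frac{175}{3} \approx -58.333$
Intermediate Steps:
$o = - \frac{7}{3}$ ($o = - \frac{4}{3} + \frac{8 - 11}{3} = - \frac{4}{3} + \frac{1}{3} \left(-3\right) = - \frac{4}{3} - 1 = - \frac{7}{3} \approx -2.3333$)
$o 25 = \left(- \frac{7}{3}\right) 25 = - \frac{175}{3}$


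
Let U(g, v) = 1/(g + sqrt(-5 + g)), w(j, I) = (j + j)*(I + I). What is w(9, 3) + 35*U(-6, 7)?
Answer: 4866/47 - 35*I*sqrt(11)/47 ≈ 103.53 - 2.4698*I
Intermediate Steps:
w(j, I) = 4*I*j (w(j, I) = (2*j)*(2*I) = 4*I*j)
w(9, 3) + 35*U(-6, 7) = 4*3*9 + 35/(-6 + sqrt(-5 - 6)) = 108 + 35/(-6 + sqrt(-11)) = 108 + 35/(-6 + I*sqrt(11))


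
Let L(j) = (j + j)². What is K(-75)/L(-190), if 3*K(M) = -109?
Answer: -109/433200 ≈ -0.00025162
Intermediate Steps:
L(j) = 4*j² (L(j) = (2*j)² = 4*j²)
K(M) = -109/3 (K(M) = (⅓)*(-109) = -109/3)
K(-75)/L(-190) = -109/(3*(4*(-190)²)) = -109/(3*(4*36100)) = -109/3/144400 = -109/3*1/144400 = -109/433200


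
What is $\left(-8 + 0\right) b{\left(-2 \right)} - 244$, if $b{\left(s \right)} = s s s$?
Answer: $-180$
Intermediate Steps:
$b{\left(s \right)} = s^{3}$ ($b{\left(s \right)} = s^{2} s = s^{3}$)
$\left(-8 + 0\right) b{\left(-2 \right)} - 244 = \left(-8 + 0\right) \left(-2\right)^{3} - 244 = \left(-8\right) \left(-8\right) - 244 = 64 - 244 = -180$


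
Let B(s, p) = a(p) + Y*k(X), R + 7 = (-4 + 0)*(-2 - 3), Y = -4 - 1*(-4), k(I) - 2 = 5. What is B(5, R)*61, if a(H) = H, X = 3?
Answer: 793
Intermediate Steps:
k(I) = 7 (k(I) = 2 + 5 = 7)
Y = 0 (Y = -4 + 4 = 0)
R = 13 (R = -7 + (-4 + 0)*(-2 - 3) = -7 - 4*(-5) = -7 + 20 = 13)
B(s, p) = p (B(s, p) = p + 0*7 = p + 0 = p)
B(5, R)*61 = 13*61 = 793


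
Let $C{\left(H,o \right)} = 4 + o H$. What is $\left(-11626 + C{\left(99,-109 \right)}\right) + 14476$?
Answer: $-7937$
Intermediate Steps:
$C{\left(H,o \right)} = 4 + H o$
$\left(-11626 + C{\left(99,-109 \right)}\right) + 14476 = \left(-11626 + \left(4 + 99 \left(-109\right)\right)\right) + 14476 = \left(-11626 + \left(4 - 10791\right)\right) + 14476 = \left(-11626 - 10787\right) + 14476 = -22413 + 14476 = -7937$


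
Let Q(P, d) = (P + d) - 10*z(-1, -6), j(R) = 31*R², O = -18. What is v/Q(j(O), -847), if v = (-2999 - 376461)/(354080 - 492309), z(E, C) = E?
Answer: 379460/1272674403 ≈ 0.00029816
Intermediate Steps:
Q(P, d) = 10 + P + d (Q(P, d) = (P + d) - 10*(-1) = (P + d) + 10 = 10 + P + d)
v = 379460/138229 (v = -379460/(-138229) = -379460*(-1/138229) = 379460/138229 ≈ 2.7452)
v/Q(j(O), -847) = 379460/(138229*(10 + 31*(-18)² - 847)) = 379460/(138229*(10 + 31*324 - 847)) = 379460/(138229*(10 + 10044 - 847)) = (379460/138229)/9207 = (379460/138229)*(1/9207) = 379460/1272674403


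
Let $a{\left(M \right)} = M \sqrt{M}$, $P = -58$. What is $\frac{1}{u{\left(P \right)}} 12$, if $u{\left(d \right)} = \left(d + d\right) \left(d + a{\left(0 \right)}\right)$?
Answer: $\frac{3}{1682} \approx 0.0017836$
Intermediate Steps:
$a{\left(M \right)} = M^{\frac{3}{2}}$
$u{\left(d \right)} = 2 d^{2}$ ($u{\left(d \right)} = \left(d + d\right) \left(d + 0^{\frac{3}{2}}\right) = 2 d \left(d + 0\right) = 2 d d = 2 d^{2}$)
$\frac{1}{u{\left(P \right)}} 12 = \frac{1}{2 \left(-58\right)^{2}} \cdot 12 = \frac{1}{2 \cdot 3364} \cdot 12 = \frac{1}{6728} \cdot 12 = \frac{3}{1682}$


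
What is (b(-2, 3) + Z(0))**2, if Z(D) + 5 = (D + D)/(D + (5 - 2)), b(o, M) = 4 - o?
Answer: 1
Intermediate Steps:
Z(D) = -5 + 2*D/(3 + D) (Z(D) = -5 + (D + D)/(D + (5 - 2)) = -5 + (2*D)/(D + 3) = -5 + (2*D)/(3 + D) = -5 + 2*D/(3 + D))
(b(-2, 3) + Z(0))**2 = ((4 - 1*(-2)) + 3*(-5 - 1*0)/(3 + 0))**2 = ((4 + 2) + 3*(-5 + 0)/3)**2 = (6 + 3*(1/3)*(-5))**2 = (6 - 5)**2 = 1**2 = 1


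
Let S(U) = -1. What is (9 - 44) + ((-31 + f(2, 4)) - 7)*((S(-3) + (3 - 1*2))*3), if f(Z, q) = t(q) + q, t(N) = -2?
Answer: -35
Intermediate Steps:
f(Z, q) = -2 + q
(9 - 44) + ((-31 + f(2, 4)) - 7)*((S(-3) + (3 - 1*2))*3) = (9 - 44) + ((-31 + (-2 + 4)) - 7)*((-1 + (3 - 1*2))*3) = -35 + ((-31 + 2) - 7)*((-1 + (3 - 2))*3) = -35 + (-29 - 7)*((-1 + 1)*3) = -35 - 0*3 = -35 - 36*0 = -35 + 0 = -35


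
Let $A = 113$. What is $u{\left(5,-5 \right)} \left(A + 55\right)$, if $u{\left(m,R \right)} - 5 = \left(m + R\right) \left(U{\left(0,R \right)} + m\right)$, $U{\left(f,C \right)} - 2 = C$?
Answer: $840$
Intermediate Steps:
$U{\left(f,C \right)} = 2 + C$
$u{\left(m,R \right)} = 5 + \left(R + m\right) \left(2 + R + m\right)$ ($u{\left(m,R \right)} = 5 + \left(m + R\right) \left(\left(2 + R\right) + m\right) = 5 + \left(R + m\right) \left(2 + R + m\right)$)
$u{\left(5,-5 \right)} \left(A + 55\right) = \left(5 + 5^{2} - 25 - 5 \left(2 - 5\right) + 5 \left(2 - 5\right)\right) \left(113 + 55\right) = \left(5 + 25 - 25 - -15 + 5 \left(-3\right)\right) 168 = \left(5 + 25 - 25 + 15 - 15\right) 168 = 5 \cdot 168 = 840$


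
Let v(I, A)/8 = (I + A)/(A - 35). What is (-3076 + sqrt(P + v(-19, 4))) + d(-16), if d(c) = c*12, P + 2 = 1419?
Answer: -3268 + sqrt(1365457)/31 ≈ -3230.3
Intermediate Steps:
P = 1417 (P = -2 + 1419 = 1417)
v(I, A) = 8*(A + I)/(-35 + A) (v(I, A) = 8*((I + A)/(A - 35)) = 8*((A + I)/(-35 + A)) = 8*(A + I)/(-35 + A))
d(c) = 12*c
(-3076 + sqrt(P + v(-19, 4))) + d(-16) = (-3076 + sqrt(1417 + 8*(4 - 19)/(-35 + 4))) + 12*(-16) = (-3076 + sqrt(1417 + 8*(-15)/(-31))) - 192 = (-3076 + sqrt(1417 + 8*(-1/31)*(-15))) - 192 = (-3076 + sqrt(1417 + 120/31)) - 192 = (-3076 + sqrt(44047/31)) - 192 = (-3076 + sqrt(1365457)/31) - 192 = -3268 + sqrt(1365457)/31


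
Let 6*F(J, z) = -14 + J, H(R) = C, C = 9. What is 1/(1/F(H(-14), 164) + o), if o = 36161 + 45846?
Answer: 5/410029 ≈ 1.2194e-5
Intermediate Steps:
H(R) = 9
F(J, z) = -7/3 + J/6 (F(J, z) = (-14 + J)/6 = -7/3 + J/6)
o = 82007
1/(1/F(H(-14), 164) + o) = 1/(1/(-7/3 + (1/6)*9) + 82007) = 1/(1/(-7/3 + 3/2) + 82007) = 1/(1/(-5/6) + 82007) = 1/(-6/5 + 82007) = 1/(410029/5) = 5/410029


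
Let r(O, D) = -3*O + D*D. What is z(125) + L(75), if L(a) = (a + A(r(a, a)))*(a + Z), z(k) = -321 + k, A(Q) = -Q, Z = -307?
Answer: 1235204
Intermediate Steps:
r(O, D) = D**2 - 3*O (r(O, D) = -3*O + D**2 = D**2 - 3*O)
L(a) = (-307 + a)*(-a**2 + 4*a) (L(a) = (a - (a**2 - 3*a))*(a - 307) = (a + (-a**2 + 3*a))*(-307 + a) = (-a**2 + 4*a)*(-307 + a) = (-307 + a)*(-a**2 + 4*a))
z(125) + L(75) = (-321 + 125) + 75*(-1228 - 1*75**2 + 311*75) = -196 + 75*(-1228 - 1*5625 + 23325) = -196 + 75*(-1228 - 5625 + 23325) = -196 + 75*16472 = -196 + 1235400 = 1235204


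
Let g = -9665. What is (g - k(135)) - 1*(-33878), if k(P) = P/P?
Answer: 24212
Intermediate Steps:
k(P) = 1
(g - k(135)) - 1*(-33878) = (-9665 - 1*1) - 1*(-33878) = (-9665 - 1) + 33878 = -9666 + 33878 = 24212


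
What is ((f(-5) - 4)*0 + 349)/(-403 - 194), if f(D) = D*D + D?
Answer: -349/597 ≈ -0.58459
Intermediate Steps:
f(D) = D + D² (f(D) = D² + D = D + D²)
((f(-5) - 4)*0 + 349)/(-403 - 194) = ((-5*(1 - 5) - 4)*0 + 349)/(-403 - 194) = ((-5*(-4) - 4)*0 + 349)/(-597) = ((20 - 4)*0 + 349)*(-1/597) = (16*0 + 349)*(-1/597) = (0 + 349)*(-1/597) = 349*(-1/597) = -349/597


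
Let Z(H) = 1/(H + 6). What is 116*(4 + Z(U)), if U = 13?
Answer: 8932/19 ≈ 470.11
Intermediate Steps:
Z(H) = 1/(6 + H)
116*(4 + Z(U)) = 116*(4 + 1/(6 + 13)) = 116*(4 + 1/19) = 116*(77/19) = 8932/19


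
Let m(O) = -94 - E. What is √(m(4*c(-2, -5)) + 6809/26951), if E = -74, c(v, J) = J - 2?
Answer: I*√14343618661/26951 ≈ 4.4438*I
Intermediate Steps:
c(v, J) = -2 + J
m(O) = -20 (m(O) = -94 - 1*(-74) = -94 + 74 = -20)
√(m(4*c(-2, -5)) + 6809/26951) = √(-20 + 6809/26951) = √(-532211/26951) = I*√14343618661/26951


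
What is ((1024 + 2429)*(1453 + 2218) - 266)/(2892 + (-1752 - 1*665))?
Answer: 12675697/475 ≈ 26686.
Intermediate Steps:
((1024 + 2429)*(1453 + 2218) - 266)/(2892 + (-1752 - 1*665)) = (3453*3671 - 266)/(2892 + (-1752 - 665)) = (12675963 - 266)/(2892 - 2417) = 12675697/475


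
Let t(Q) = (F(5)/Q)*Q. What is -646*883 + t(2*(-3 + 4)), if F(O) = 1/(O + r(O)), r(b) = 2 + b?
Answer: -6845015/12 ≈ -5.7042e+5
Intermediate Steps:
F(O) = 1/(2 + 2*O) (F(O) = 1/(O + (2 + O)) = 1/(2 + 2*O))
t(Q) = 1/12 (t(Q) = ((1/(2*(1 + 5)))/Q)*Q = (((1/2)/6)/Q)*Q = (((1/2)*(1/6))/Q)*Q = (1/(12*Q))*Q = 1/12)
-646*883 + t(2*(-3 + 4)) = -646*883 + 1/12 = -570418 + 1/12 = -6845015/12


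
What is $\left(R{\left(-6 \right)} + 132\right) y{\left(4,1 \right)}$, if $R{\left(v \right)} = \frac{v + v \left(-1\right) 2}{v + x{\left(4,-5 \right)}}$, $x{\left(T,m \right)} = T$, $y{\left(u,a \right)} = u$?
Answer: $516$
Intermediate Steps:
$R{\left(v \right)} = - \frac{v}{4 + v}$ ($R{\left(v \right)} = \frac{v + v \left(-1\right) 2}{v + 4} = \frac{v + - v 2}{4 + v} = \frac{v - 2 v}{4 + v} = \frac{\left(-1\right) v}{4 + v} = - \frac{v}{4 + v}$)
$\left(R{\left(-6 \right)} + 132\right) y{\left(4,1 \right)} = \left(\left(-1\right) \left(-6\right) \frac{1}{4 - 6} + 132\right) 4 = \left(\left(-1\right) \left(-6\right) \frac{1}{-2} + 132\right) 4 = \left(\left(-1\right) \left(-6\right) \left(- \frac{1}{2}\right) + 132\right) 4 = \left(-3 + 132\right) 4 = 129 \cdot 4 = 516$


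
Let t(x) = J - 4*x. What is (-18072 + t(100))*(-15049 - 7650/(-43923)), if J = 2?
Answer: 4069492495730/14641 ≈ 2.7795e+8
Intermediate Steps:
t(x) = 2 - 4*x
(-18072 + t(100))*(-15049 - 7650/(-43923)) = (-18072 + (2 - 4*100))*(-15049 - 7650/(-43923)) = (-18072 + (2 - 400))*(-15049 - 7650*(-1/43923)) = (-18072 - 398)*(-15049 + 2550/14641) = -18470*(-220329859/14641) = 4069492495730/14641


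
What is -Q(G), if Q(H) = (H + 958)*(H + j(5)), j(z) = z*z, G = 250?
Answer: -332200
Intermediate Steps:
j(z) = z**2
Q(H) = (25 + H)*(958 + H) (Q(H) = (H + 958)*(H + 5**2) = (958 + H)*(H + 25) = (958 + H)*(25 + H) = (25 + H)*(958 + H))
-Q(G) = -(23950 + 250**2 + 983*250) = -(23950 + 62500 + 245750) = -1*332200 = -332200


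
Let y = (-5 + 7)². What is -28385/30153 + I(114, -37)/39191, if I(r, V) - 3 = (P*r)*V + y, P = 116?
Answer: -15865726528/1181726223 ≈ -13.426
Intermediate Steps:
y = 4 (y = 2² = 4)
I(r, V) = 7 + 116*V*r (I(r, V) = 3 + ((116*r)*V + 4) = 3 + (116*V*r + 4) = 3 + (4 + 116*V*r) = 7 + 116*V*r)
-28385/30153 + I(114, -37)/39191 = -28385/30153 + (7 + 116*(-37)*114)/39191 = -28385*1/30153 + (7 - 489288)*(1/39191) = -28385/30153 - 489281*1/39191 = -28385/30153 - 489281/39191 = -15865726528/1181726223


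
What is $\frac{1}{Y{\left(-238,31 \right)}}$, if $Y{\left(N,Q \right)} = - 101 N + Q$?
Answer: $\frac{1}{24069} \approx 4.1547 \cdot 10^{-5}$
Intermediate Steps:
$Y{\left(N,Q \right)} = Q - 101 N$
$\frac{1}{Y{\left(-238,31 \right)}} = \frac{1}{31 - -24038} = \frac{1}{31 + 24038} = \frac{1}{24069}$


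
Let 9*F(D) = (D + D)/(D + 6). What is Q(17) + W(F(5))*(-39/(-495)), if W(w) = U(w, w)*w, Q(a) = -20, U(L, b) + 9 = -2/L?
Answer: -36716/1815 ≈ -20.229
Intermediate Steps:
F(D) = 2*D/(9*(6 + D)) (F(D) = ((D + D)/(D + 6))/9 = ((2*D)/(6 + D))/9 = (2*D/(6 + D))/9 = 2*D/(9*(6 + D)))
U(L, b) = -9 - 2/L
W(w) = w*(-9 - 2/w) (W(w) = (-9 - 2/w)*w = w*(-9 - 2/w))
Q(17) + W(F(5))*(-39/(-495)) = -20 + (-2 - 2*5/(6 + 5))*(-39/(-495)) = -20 + (-2 - 2*5/11)*(-39*(-1/495)) = -20 + (-2 - 2*5/11)*(13/165) = -20 + (-2 - 9*10/99)*(13/165) = -20 + (-2 - 10/11)*(13/165) = -20 - 32/11*13/165 = -20 - 416/1815 = -36716/1815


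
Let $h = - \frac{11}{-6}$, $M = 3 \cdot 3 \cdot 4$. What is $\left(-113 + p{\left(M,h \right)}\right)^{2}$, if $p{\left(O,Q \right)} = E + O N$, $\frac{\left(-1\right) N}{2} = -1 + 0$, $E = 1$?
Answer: $1600$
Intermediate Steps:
$N = 2$ ($N = - 2 \left(-1 + 0\right) = \left(-2\right) \left(-1\right) = 2$)
$M = 36$ ($M = 9 \cdot 4 = 36$)
$h = \frac{11}{6}$ ($h = \left(-11\right) \left(- \frac{1}{6}\right) = \frac{11}{6} \approx 1.8333$)
$p{\left(O,Q \right)} = 1 + 2 O$ ($p{\left(O,Q \right)} = 1 + O 2 = 1 + 2 O$)
$\left(-113 + p{\left(M,h \right)}\right)^{2} = \left(-113 + \left(1 + 2 \cdot 36\right)\right)^{2} = \left(-113 + \left(1 + 72\right)\right)^{2} = \left(-113 + 73\right)^{2} = \left(-40\right)^{2} = 1600$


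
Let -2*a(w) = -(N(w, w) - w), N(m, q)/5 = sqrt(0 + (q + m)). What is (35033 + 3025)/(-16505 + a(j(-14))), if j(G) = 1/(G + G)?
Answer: -1969867770192/854291671241 - 21312480*I*sqrt(14)/854291671241 ≈ -2.3059 - 9.3345e-5*I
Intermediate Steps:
j(G) = 1/(2*G)
N(m, q) = 5*sqrt(m + q) (N(m, q) = 5*sqrt(0 + (q + m)) = 5*sqrt(0 + (m + q)) = 5*sqrt(m + q))
a(w) = -w/2 + 5*sqrt(2)*sqrt(w)/2 (a(w) = -(-1)*(5*sqrt(w + w) - w)/2 = -(-1)*(5*sqrt(2*w) - w)/2 = -(-1)*(5*(sqrt(2)*sqrt(w)) - w)/2 = -(-1)*(5*sqrt(2)*sqrt(w) - w)/2 = -(-1)*(-w + 5*sqrt(2)*sqrt(w))/2 = -(w - 5*sqrt(2)*sqrt(w))/2 = -w/2 + 5*sqrt(2)*sqrt(w)/2)
(35033 + 3025)/(-16505 + a(j(-14))) = (35033 + 3025)/(-16505 + (-1/(4*(-14)) + 5*sqrt(2)*sqrt((1/2)/(-14))/2)) = 38058/(-16505 + (-(-1)/(4*14) + 5*sqrt(2)*sqrt((1/2)*(-1/14))/2)) = 38058/(-16505 + (-1/2*(-1/28) + 5*sqrt(2)*sqrt(-1/28)/2)) = 38058/(-16505 + (1/56 + 5*sqrt(2)*(I*sqrt(7)/14)/2)) = 38058/(-16505 + (1/56 + 5*I*sqrt(14)/28)) = 38058/(-924279/56 + 5*I*sqrt(14)/28)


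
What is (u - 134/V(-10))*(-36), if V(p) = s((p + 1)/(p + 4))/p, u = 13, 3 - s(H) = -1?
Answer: -12528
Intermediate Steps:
s(H) = 4 (s(H) = 3 - 1*(-1) = 3 + 1 = 4)
V(p) = 4/p
(u - 134/V(-10))*(-36) = (13 - 134/(4/(-10)))*(-36) = (13 - 134/(4*(-⅒)))*(-36) = (13 - 134/(-⅖))*(-36) = (13 - 134*(-5/2))*(-36) = (13 + 335)*(-36) = 348*(-36) = -12528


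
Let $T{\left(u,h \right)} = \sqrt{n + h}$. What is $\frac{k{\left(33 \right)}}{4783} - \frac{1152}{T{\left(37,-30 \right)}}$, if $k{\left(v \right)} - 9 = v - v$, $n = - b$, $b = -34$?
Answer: $- \frac{2754999}{4783} \approx -576.0$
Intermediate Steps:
$n = 34$ ($n = \left(-1\right) \left(-34\right) = 34$)
$k{\left(v \right)} = 9$ ($k{\left(v \right)} = 9 + \left(v - v\right) = 9 + 0 = 9$)
$T{\left(u,h \right)} = \sqrt{34 + h}$
$\frac{k{\left(33 \right)}}{4783} - \frac{1152}{T{\left(37,-30 \right)}} = \frac{9}{4783} - \frac{1152}{\sqrt{34 - 30}} = 9 \cdot \frac{1}{4783} - \frac{1152}{\sqrt{4}} = \frac{9}{4783} - \frac{1152}{2} = \frac{9}{4783} - 576 = - \frac{2754999}{4783}$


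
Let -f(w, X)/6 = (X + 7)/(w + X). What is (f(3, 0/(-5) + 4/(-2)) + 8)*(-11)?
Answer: 242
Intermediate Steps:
f(w, X) = -6*(7 + X)/(X + w) (f(w, X) = -6*(X + 7)/(w + X) = -6*(7 + X)/(X + w))
(f(3, 0/(-5) + 4/(-2)) + 8)*(-11) = (6*(-7 - (0/(-5) + 4/(-2)))/((0/(-5) + 4/(-2)) + 3) + 8)*(-11) = (6*(-7 - (0*(-⅕) + 4*(-½)))/((0*(-⅕) + 4*(-½)) + 3) + 8)*(-11) = (6*(-7 - (0 - 2))/((0 - 2) + 3) + 8)*(-11) = (6*(-7 - 1*(-2))/(-2 + 3) + 8)*(-11) = (6*(-7 + 2)/1 + 8)*(-11) = (6*1*(-5) + 8)*(-11) = (-30 + 8)*(-11) = -22*(-11) = 242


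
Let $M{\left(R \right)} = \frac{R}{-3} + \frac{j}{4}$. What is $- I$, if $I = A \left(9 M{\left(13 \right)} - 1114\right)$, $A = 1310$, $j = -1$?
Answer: $\frac{3026755}{2} \approx 1.5134 \cdot 10^{6}$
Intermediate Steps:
$M{\left(R \right)} = - \frac{1}{4} - \frac{R}{3}$ ($M{\left(R \right)} = \frac{R}{-3} - \frac{1}{4} = R \left(- \frac{1}{3}\right) - \frac{1}{4} = - \frac{R}{3} - \frac{1}{4} = - \frac{1}{4} - \frac{R}{3}$)
$I = - \frac{3026755}{2}$ ($I = 1310 \left(9 \left(- \frac{1}{4} - \frac{13}{3}\right) - 1114\right) = 1310 \left(9 \left(- \frac{55}{12}\right) - 1114\right) = 1310 \left(- \frac{165}{4} - 1114\right) = 1310 \left(- \frac{4621}{4}\right) = - \frac{3026755}{2} \approx -1.5134 \cdot 10^{6}$)
$- I = \left(-1\right) \left(- \frac{3026755}{2}\right) = \frac{3026755}{2}$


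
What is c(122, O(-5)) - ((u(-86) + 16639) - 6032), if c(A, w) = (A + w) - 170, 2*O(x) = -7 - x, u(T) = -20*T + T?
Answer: -12290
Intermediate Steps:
u(T) = -19*T (u(T) = -20*T + T = -19*T)
O(x) = -7/2 - x/2 (O(x) = (-7 - x)/2 = -7/2 - x/2)
c(A, w) = -170 + A + w
c(122, O(-5)) - ((u(-86) + 16639) - 6032) = (-170 + 122 + (-7/2 - 1/2*(-5))) - ((-19*(-86) + 16639) - 6032) = (-170 + 122 + (-7/2 + 5/2)) - ((1634 + 16639) - 6032) = (-170 + 122 - 1) - (18273 - 6032) = -49 - 1*12241 = -49 - 12241 = -12290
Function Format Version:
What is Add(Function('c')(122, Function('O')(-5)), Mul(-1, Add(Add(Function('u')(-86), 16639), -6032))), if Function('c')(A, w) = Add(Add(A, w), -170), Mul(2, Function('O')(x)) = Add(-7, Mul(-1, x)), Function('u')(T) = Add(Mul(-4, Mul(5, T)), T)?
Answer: -12290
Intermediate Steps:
Function('u')(T) = Mul(-19, T) (Function('u')(T) = Add(Mul(-20, T), T) = Mul(-19, T))
Function('O')(x) = Add(Rational(-7, 2), Mul(Rational(-1, 2), x)) (Function('O')(x) = Mul(Rational(1, 2), Add(-7, Mul(-1, x))) = Add(Rational(-7, 2), Mul(Rational(-1, 2), x)))
Function('c')(A, w) = Add(-170, A, w)
Add(Function('c')(122, Function('O')(-5)), Mul(-1, Add(Add(Function('u')(-86), 16639), -6032))) = Add(Add(-170, 122, Add(Rational(-7, 2), Mul(Rational(-1, 2), -5))), Mul(-1, Add(Add(Mul(-19, -86), 16639), -6032))) = Add(Add(-170, 122, Add(Rational(-7, 2), Rational(5, 2))), Mul(-1, Add(Add(1634, 16639), -6032))) = Add(Add(-170, 122, -1), Mul(-1, Add(18273, -6032))) = Add(-49, Mul(-1, 12241)) = Add(-49, -12241) = -12290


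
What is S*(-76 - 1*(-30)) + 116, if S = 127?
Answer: -5726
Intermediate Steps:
S*(-76 - 1*(-30)) + 116 = 127*(-76 - 1*(-30)) + 116 = 127*(-76 + 30) + 116 = 127*(-46) + 116 = -5842 + 116 = -5726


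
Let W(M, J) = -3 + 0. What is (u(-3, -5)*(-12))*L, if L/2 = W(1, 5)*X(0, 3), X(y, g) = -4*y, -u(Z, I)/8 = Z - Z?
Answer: 0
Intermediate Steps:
W(M, J) = -3
u(Z, I) = 0 (u(Z, I) = -8*(Z - Z) = -8*0 = 0)
L = 0 (L = 2*(-(-12)*0) = 2*(-3*0) = 2*0 = 0)
(u(-3, -5)*(-12))*L = (0*(-12))*0 = 0*0 = 0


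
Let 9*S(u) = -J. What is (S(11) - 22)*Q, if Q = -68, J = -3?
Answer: 4420/3 ≈ 1473.3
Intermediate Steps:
S(u) = ⅓ (S(u) = (-1*(-3))/9 = (⅑)*3 = ⅓)
(S(11) - 22)*Q = (⅓ - 22)*(-68) = -65/3*(-68) = 4420/3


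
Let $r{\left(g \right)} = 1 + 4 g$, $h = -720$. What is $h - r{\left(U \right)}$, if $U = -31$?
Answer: $-597$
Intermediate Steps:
$h - r{\left(U \right)} = -720 - \left(1 + 4 \left(-31\right)\right) = -720 - \left(1 - 124\right) = -720 - -123 = -720 + 123 = -597$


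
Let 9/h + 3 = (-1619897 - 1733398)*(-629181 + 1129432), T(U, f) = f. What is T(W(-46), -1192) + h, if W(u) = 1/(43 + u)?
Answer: -666522366347075/559163059016 ≈ -1192.0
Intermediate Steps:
h = -3/559163059016 (h = 9/(-3 + (-1619897 - 1733398)*(-629181 + 1129432)) = 9/(-3 - 3353295*500251) = 9/(-3 - 1677489177045) = 9/(-1677489177048) = 9*(-1/1677489177048) = -3/559163059016 ≈ -5.3652e-12)
T(W(-46), -1192) + h = -1192 - 3/559163059016 = -666522366347075/559163059016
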